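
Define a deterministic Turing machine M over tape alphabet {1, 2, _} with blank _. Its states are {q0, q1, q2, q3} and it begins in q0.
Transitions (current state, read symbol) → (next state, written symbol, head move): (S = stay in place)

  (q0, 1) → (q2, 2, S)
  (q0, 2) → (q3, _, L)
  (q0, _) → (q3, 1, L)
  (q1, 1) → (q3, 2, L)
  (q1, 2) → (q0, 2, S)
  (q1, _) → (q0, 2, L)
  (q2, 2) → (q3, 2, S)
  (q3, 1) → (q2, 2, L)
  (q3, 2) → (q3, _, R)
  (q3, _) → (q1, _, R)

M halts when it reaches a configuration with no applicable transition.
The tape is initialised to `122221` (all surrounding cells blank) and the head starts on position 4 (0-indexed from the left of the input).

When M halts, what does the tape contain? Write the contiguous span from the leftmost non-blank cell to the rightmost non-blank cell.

12_222

state=q0 head=4 tape=1222[2]1   (q0,2)→(q3,_,L)
state=q3 head=3 tape=122[2]_1   (q3,2)→(q3,_,R)
state=q3 head=4 tape=122_[_]1   (q3,_)→(q1,_,R)
state=q1 head=5 tape=122__[1]   (q1,1)→(q3,2,L)
state=q3 head=4 tape=122_[_]2   (q3,_)→(q1,_,R)
state=q1 head=5 tape=122__[2]   (q1,2)→(q0,2,S)
state=q0 head=5 tape=122__[2]   (q0,2)→(q3,_,L)
state=q3 head=4 tape=122_[_]_   (q3,_)→(q1,_,R)
state=q1 head=5 tape=122__[_]   (q1,_)→(q0,2,L)
state=q0 head=4 tape=122_[_]2   (q0,_)→(q3,1,L)
state=q3 head=3 tape=122[_]12   (q3,_)→(q1,_,R)
state=q1 head=4 tape=122_[1]2   (q1,1)→(q3,2,L)
state=q3 head=3 tape=122[_]22   (q3,_)→(q1,_,R)
state=q1 head=4 tape=122_[2]2   (q1,2)→(q0,2,S)
state=q0 head=4 tape=122_[2]2   (q0,2)→(q3,_,L)
state=q3 head=3 tape=122[_]_2   (q3,_)→(q1,_,R)
state=q1 head=4 tape=122_[_]2   (q1,_)→(q0,2,L)
state=q0 head=3 tape=122[_]22   (q0,_)→(q3,1,L)
state=q3 head=2 tape=12[2]122   (q3,2)→(q3,_,R)
state=q3 head=3 tape=12_[1]22   (q3,1)→(q2,2,L)
state=q2 head=2 tape=12[_]222
The non-blank tape span at halt is 12_222.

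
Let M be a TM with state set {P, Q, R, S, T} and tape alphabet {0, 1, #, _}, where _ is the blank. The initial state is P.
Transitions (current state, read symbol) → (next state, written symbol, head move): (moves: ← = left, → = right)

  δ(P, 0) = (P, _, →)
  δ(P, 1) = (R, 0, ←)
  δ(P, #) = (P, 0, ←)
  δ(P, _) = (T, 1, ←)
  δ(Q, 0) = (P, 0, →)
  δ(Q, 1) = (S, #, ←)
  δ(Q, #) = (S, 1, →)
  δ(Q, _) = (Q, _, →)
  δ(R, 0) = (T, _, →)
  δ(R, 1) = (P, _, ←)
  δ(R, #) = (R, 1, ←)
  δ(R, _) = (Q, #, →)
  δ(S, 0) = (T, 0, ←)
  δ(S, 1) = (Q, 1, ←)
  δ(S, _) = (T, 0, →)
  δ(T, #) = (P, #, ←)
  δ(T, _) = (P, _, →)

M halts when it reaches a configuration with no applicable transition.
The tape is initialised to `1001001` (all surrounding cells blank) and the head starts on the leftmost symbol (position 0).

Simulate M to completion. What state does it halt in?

T

P | _[1]001001_   read 1 → write 0, move ←, go to R
R | [_]0001001_   read _ → write #, move →, go to Q
Q | #[0]001001_   read 0 → write 0, move →, go to P
P | #0[0]01001_   read 0 → write _, move →, go to P
P | #0_[0]1001_   read 0 → write _, move →, go to P
P | #0__[1]001_   read 1 → write 0, move ←, go to R
R | #0_[_]0001_   read _ → write #, move →, go to Q
Q | #0_#[0]001_   read 0 → write 0, move →, go to P
P | #0_#0[0]01_   read 0 → write _, move →, go to P
P | #0_#0_[0]1_   read 0 → write _, move →, go to P
P | #0_#0__[1]_   read 1 → write 0, move ←, go to R
R | #0_#0_[_]0_   read _ → write #, move →, go to Q
Q | #0_#0_#[0]_   read 0 → write 0, move →, go to P
P | #0_#0_#0[_]   read _ → write 1, move ←, go to T
T | #0_#0_#[0]1
No transition is defined for (T, 0); M halts in state T.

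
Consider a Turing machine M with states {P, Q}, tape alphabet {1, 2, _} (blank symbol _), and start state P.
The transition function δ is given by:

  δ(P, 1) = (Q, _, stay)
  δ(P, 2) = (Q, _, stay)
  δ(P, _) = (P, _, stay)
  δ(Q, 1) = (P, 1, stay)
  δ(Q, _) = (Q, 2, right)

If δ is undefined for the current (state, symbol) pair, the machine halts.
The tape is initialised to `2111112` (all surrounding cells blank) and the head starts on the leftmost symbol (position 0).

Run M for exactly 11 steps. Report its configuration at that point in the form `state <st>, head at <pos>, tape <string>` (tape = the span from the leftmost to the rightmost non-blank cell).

state=P head=0 tape=[2]111112   (P,2)→(Q,_,stay)
state=Q head=0 tape=[_]111112   (Q,_)→(Q,2,right)
state=Q head=1 tape=2[1]11112   (Q,1)→(P,1,stay)
state=P head=1 tape=2[1]11112   (P,1)→(Q,_,stay)
state=Q head=1 tape=2[_]11112   (Q,_)→(Q,2,right)
state=Q head=2 tape=22[1]1112   (Q,1)→(P,1,stay)
state=P head=2 tape=22[1]1112   (P,1)→(Q,_,stay)
state=Q head=2 tape=22[_]1112   (Q,_)→(Q,2,right)
state=Q head=3 tape=222[1]112   (Q,1)→(P,1,stay)
state=P head=3 tape=222[1]112   (P,1)→(Q,_,stay)
state=Q head=3 tape=222[_]112   (Q,_)→(Q,2,right)
state=Q head=4 tape=2222[1]12
After 11 steps: state Q, head at 4, tape 2222112.

state Q, head at 4, tape 2222112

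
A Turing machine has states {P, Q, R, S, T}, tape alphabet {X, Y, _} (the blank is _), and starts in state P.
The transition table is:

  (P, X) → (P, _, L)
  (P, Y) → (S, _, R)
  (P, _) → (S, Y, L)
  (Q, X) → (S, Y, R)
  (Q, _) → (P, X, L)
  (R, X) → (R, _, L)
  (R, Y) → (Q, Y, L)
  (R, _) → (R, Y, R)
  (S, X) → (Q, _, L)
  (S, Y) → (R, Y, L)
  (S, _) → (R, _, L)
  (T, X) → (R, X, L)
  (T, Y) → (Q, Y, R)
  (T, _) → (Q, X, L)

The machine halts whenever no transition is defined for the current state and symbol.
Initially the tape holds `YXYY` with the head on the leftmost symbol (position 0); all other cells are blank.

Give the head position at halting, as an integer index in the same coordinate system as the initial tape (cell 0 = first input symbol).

-2

P | ___[Y]XYY   read Y → write _, move R, go to S
S | ____[X]YY   read X → write _, move L, go to Q
Q | ___[_]_YY   read _ → write X, move L, go to P
P | __[_]X_YY   read _ → write Y, move L, go to S
S | _[_]YX_YY   read _ → write _, move L, go to R
R | [_]_YX_YY   read _ → write Y, move R, go to R
R | Y[_]YX_YY   read _ → write Y, move R, go to R
R | YY[Y]X_YY   read Y → write Y, move L, go to Q
Q | Y[Y]YX_YY
At halt the head is at cell -2.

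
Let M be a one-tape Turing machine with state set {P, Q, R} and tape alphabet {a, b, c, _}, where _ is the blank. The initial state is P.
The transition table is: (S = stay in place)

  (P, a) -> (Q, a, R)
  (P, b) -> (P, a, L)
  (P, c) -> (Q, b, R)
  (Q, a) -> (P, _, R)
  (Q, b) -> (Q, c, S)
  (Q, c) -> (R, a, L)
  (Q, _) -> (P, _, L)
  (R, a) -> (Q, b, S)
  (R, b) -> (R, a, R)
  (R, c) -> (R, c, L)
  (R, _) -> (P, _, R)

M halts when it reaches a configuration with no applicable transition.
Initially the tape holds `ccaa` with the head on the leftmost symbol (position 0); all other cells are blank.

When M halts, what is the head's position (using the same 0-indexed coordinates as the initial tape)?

state=P head=0 tape=_[c]caa_   (P,c)→(Q,b,R)
state=Q head=1 tape=_b[c]aa_   (Q,c)→(R,a,L)
state=R head=0 tape=_[b]aaa_   (R,b)→(R,a,R)
state=R head=1 tape=_a[a]aa_   (R,a)→(Q,b,S)
state=Q head=1 tape=_a[b]aa_   (Q,b)→(Q,c,S)
state=Q head=1 tape=_a[c]aa_   (Q,c)→(R,a,L)
state=R head=0 tape=_[a]aaa_   (R,a)→(Q,b,S)
state=Q head=0 tape=_[b]aaa_   (Q,b)→(Q,c,S)
state=Q head=0 tape=_[c]aaa_   (Q,c)→(R,a,L)
state=R head=-1 tape=[_]aaaa_   (R,_)→(P,_,R)
state=P head=0 tape=_[a]aaa_   (P,a)→(Q,a,R)
state=Q head=1 tape=_a[a]aa_   (Q,a)→(P,_,R)
state=P head=2 tape=_a_[a]a_   (P,a)→(Q,a,R)
state=Q head=3 tape=_a_a[a]_   (Q,a)→(P,_,R)
state=P head=4 tape=_a_a_[_]
At halt the head is at cell 4.

4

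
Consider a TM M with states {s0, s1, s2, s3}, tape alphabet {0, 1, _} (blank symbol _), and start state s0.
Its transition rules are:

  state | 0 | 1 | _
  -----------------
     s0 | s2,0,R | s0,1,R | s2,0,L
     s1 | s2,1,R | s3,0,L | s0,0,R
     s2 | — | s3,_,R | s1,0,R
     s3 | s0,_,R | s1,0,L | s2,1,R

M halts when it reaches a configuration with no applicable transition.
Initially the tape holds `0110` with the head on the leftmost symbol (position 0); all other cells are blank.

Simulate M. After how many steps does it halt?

s0 | [0]110   read 0 → write 0, move R, go to s2
s2 | 0[1]10   read 1 → write _, move R, go to s3
s3 | 0_[1]0   read 1 → write 0, move L, go to s1
s1 | 0[_]00   read _ → write 0, move R, go to s0
s0 | 00[0]0   read 0 → write 0, move R, go to s2
s2 | 000[0]
M halts after 5 transitions.

5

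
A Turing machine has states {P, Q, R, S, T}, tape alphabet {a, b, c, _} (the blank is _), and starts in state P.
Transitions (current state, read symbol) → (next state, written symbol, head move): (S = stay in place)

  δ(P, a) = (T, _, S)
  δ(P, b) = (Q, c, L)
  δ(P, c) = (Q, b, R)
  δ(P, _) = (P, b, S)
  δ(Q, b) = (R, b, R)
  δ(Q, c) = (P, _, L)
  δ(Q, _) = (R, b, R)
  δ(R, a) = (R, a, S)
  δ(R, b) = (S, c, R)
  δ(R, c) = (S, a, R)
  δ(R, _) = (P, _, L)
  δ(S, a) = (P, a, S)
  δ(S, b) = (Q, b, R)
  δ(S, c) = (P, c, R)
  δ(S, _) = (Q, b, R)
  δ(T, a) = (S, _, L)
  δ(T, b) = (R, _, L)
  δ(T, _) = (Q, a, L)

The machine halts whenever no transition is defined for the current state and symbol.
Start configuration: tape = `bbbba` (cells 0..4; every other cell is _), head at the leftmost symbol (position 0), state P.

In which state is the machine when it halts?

P | _[b]bbba   read b → write c, move L, go to Q
Q | [_]cbbba   read _ → write b, move R, go to R
R | b[c]bbba   read c → write a, move R, go to S
S | ba[b]bba   read b → write b, move R, go to Q
Q | bab[b]ba   read b → write b, move R, go to R
R | babb[b]a   read b → write c, move R, go to S
S | babbc[a]   read a → write a, move S, go to P
P | babbc[a]   read a → write _, move S, go to T
T | babbc[_]   read _ → write a, move L, go to Q
Q | babb[c]a   read c → write _, move L, go to P
P | bab[b]_a   read b → write c, move L, go to Q
Q | ba[b]c_a   read b → write b, move R, go to R
R | bab[c]_a   read c → write a, move R, go to S
S | baba[_]a   read _ → write b, move R, go to Q
Q | babab[a]
No transition is defined for (Q, a); M halts in state Q.

Q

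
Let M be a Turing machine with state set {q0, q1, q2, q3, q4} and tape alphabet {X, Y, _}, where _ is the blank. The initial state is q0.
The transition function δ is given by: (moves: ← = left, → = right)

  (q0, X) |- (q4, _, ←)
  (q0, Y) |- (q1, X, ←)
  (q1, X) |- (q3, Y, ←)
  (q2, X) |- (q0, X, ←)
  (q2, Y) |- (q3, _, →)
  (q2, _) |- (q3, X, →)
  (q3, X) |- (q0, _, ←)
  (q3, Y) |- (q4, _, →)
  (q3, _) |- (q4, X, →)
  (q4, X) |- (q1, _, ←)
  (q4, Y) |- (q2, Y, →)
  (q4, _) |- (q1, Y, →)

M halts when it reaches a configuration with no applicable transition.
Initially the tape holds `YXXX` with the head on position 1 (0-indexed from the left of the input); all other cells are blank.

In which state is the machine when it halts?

q1

state=q0 head=1 tape=_Y[X]XX   (q0,X)→(q4,_,←)
state=q4 head=0 tape=_[Y]_XX   (q4,Y)→(q2,Y,→)
state=q2 head=1 tape=_Y[_]XX   (q2,_)→(q3,X,→)
state=q3 head=2 tape=_YX[X]X   (q3,X)→(q0,_,←)
state=q0 head=1 tape=_Y[X]_X   (q0,X)→(q4,_,←)
state=q4 head=0 tape=_[Y]__X   (q4,Y)→(q2,Y,→)
state=q2 head=1 tape=_Y[_]_X   (q2,_)→(q3,X,→)
state=q3 head=2 tape=_YX[_]X   (q3,_)→(q4,X,→)
state=q4 head=3 tape=_YXX[X]   (q4,X)→(q1,_,←)
state=q1 head=2 tape=_YX[X]_   (q1,X)→(q3,Y,←)
state=q3 head=1 tape=_Y[X]Y_   (q3,X)→(q0,_,←)
state=q0 head=0 tape=_[Y]_Y_   (q0,Y)→(q1,X,←)
state=q1 head=-1 tape=[_]X_Y_
No transition is defined for (q1, _); M halts in state q1.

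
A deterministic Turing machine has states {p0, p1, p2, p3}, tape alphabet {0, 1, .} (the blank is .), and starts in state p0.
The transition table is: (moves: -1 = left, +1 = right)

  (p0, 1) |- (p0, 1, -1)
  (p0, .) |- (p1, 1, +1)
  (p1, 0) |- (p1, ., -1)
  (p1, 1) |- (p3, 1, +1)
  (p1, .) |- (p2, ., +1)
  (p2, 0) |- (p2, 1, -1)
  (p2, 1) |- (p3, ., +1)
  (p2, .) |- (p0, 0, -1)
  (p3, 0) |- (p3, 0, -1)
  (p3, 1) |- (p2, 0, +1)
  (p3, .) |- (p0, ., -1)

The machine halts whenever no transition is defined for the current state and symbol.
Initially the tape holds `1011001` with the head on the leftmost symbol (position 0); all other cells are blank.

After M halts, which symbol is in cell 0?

0

p0 | .[1]011001   read 1 → write 1, move -1, go to p0
p0 | [.]1011001   read . → write 1, move +1, go to p1
p1 | 1[1]011001   read 1 → write 1, move +1, go to p3
p3 | 11[0]11001   read 0 → write 0, move -1, go to p3
p3 | 1[1]011001   read 1 → write 0, move +1, go to p2
p2 | 10[0]11001   read 0 → write 1, move -1, go to p2
p2 | 1[0]111001   read 0 → write 1, move -1, go to p2
p2 | [1]1111001   read 1 → write ., move +1, go to p3
p3 | .[1]111001   read 1 → write 0, move +1, go to p2
p2 | .0[1]11001   read 1 → write ., move +1, go to p3
p3 | .0.[1]1001   read 1 → write 0, move +1, go to p2
p2 | .0.0[1]001   read 1 → write ., move +1, go to p3
p3 | .0.0.[0]01   read 0 → write 0, move -1, go to p3
p3 | .0.0[.]001   read . → write ., move -1, go to p0
p0 | .0.[0].001
Cell 0 holds 0 when M halts.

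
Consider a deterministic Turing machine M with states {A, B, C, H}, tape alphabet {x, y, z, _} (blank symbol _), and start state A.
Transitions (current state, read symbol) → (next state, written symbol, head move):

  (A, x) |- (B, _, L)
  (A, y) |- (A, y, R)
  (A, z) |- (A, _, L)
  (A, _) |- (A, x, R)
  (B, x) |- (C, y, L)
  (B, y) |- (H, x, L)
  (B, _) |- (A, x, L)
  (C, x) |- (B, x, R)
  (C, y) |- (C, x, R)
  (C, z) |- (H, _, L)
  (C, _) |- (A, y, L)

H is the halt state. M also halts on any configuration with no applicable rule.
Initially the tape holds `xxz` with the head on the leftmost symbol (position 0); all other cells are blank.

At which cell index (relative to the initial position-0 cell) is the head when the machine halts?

-1

state=A head=0 tape=____[x]xz   (A,x)→(B,_,L)
state=B head=-1 tape=___[_]_xz   (B,_)→(A,x,L)
state=A head=-2 tape=__[_]x_xz   (A,_)→(A,x,R)
state=A head=-1 tape=__x[x]_xz   (A,x)→(B,_,L)
state=B head=-2 tape=__[x]__xz   (B,x)→(C,y,L)
state=C head=-3 tape=_[_]y__xz   (C,_)→(A,y,L)
state=A head=-4 tape=[_]yy__xz   (A,_)→(A,x,R)
state=A head=-3 tape=x[y]y__xz   (A,y)→(A,y,R)
state=A head=-2 tape=xy[y]__xz   (A,y)→(A,y,R)
state=A head=-1 tape=xyy[_]_xz   (A,_)→(A,x,R)
state=A head=0 tape=xyyx[_]xz   (A,_)→(A,x,R)
state=A head=1 tape=xyyxx[x]z   (A,x)→(B,_,L)
state=B head=0 tape=xyyx[x]_z   (B,x)→(C,y,L)
state=C head=-1 tape=xyy[x]y_z   (C,x)→(B,x,R)
state=B head=0 tape=xyyx[y]_z   (B,y)→(H,x,L)
state=H head=-1 tape=xyy[x]x_z
At halt the head is at cell -1.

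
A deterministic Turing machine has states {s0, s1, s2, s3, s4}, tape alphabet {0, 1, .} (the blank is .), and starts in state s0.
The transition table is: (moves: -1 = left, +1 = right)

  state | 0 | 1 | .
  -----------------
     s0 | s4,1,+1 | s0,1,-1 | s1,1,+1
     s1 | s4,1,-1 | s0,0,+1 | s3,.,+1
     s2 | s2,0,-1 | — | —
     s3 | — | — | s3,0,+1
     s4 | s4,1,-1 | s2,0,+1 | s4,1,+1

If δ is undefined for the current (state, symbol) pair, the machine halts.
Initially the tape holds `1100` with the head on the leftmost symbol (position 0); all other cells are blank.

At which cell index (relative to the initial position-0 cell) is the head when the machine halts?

state=s0 head=0 tape=.[1]100   (s0,1)→(s0,1,-1)
state=s0 head=-1 tape=[.]1100   (s0,.)→(s1,1,+1)
state=s1 head=0 tape=1[1]100   (s1,1)→(s0,0,+1)
state=s0 head=1 tape=10[1]00   (s0,1)→(s0,1,-1)
state=s0 head=0 tape=1[0]100   (s0,0)→(s4,1,+1)
state=s4 head=1 tape=11[1]00   (s4,1)→(s2,0,+1)
state=s2 head=2 tape=110[0]0   (s2,0)→(s2,0,-1)
state=s2 head=1 tape=11[0]00   (s2,0)→(s2,0,-1)
state=s2 head=0 tape=1[1]000
At halt the head is at cell 0.

0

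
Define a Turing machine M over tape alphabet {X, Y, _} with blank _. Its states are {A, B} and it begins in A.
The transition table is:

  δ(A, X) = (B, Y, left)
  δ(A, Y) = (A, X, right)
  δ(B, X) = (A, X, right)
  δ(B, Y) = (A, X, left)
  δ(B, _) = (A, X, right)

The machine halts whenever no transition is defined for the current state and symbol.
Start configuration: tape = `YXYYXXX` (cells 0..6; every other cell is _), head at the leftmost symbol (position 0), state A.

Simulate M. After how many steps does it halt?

state=A head=0 tape=[Y]XYYXXX_   (A,Y)→(A,X,right)
state=A head=1 tape=X[X]YYXXX_   (A,X)→(B,Y,left)
state=B head=0 tape=[X]YYYXXX_   (B,X)→(A,X,right)
state=A head=1 tape=X[Y]YYXXX_   (A,Y)→(A,X,right)
state=A head=2 tape=XX[Y]YXXX_   (A,Y)→(A,X,right)
state=A head=3 tape=XXX[Y]XXX_   (A,Y)→(A,X,right)
state=A head=4 tape=XXXX[X]XX_   (A,X)→(B,Y,left)
state=B head=3 tape=XXX[X]YXX_   (B,X)→(A,X,right)
state=A head=4 tape=XXXX[Y]XX_   (A,Y)→(A,X,right)
state=A head=5 tape=XXXXX[X]X_   (A,X)→(B,Y,left)
state=B head=4 tape=XXXX[X]YX_   (B,X)→(A,X,right)
state=A head=5 tape=XXXXX[Y]X_   (A,Y)→(A,X,right)
state=A head=6 tape=XXXXXX[X]_   (A,X)→(B,Y,left)
state=B head=5 tape=XXXXX[X]Y_   (B,X)→(A,X,right)
state=A head=6 tape=XXXXXX[Y]_   (A,Y)→(A,X,right)
state=A head=7 tape=XXXXXXX[_]
M halts after 15 transitions.

15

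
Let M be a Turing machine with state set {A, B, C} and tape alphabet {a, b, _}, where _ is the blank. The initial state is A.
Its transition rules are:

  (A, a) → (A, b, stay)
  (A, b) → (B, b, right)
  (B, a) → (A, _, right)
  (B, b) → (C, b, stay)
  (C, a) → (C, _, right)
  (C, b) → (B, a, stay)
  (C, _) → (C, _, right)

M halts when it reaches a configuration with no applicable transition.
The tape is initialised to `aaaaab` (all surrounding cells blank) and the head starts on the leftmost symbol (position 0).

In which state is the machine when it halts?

A | [a]aaaab_   read a → write b, move stay, go to A
A | [b]aaaab_   read b → write b, move right, go to B
B | b[a]aaab_   read a → write _, move right, go to A
A | b_[a]aab_   read a → write b, move stay, go to A
A | b_[b]aab_   read b → write b, move right, go to B
B | b_b[a]ab_   read a → write _, move right, go to A
A | b_b_[a]b_   read a → write b, move stay, go to A
A | b_b_[b]b_   read b → write b, move right, go to B
B | b_b_b[b]_   read b → write b, move stay, go to C
C | b_b_b[b]_   read b → write a, move stay, go to B
B | b_b_b[a]_   read a → write _, move right, go to A
A | b_b_b_[_]
No transition is defined for (A, _); M halts in state A.

A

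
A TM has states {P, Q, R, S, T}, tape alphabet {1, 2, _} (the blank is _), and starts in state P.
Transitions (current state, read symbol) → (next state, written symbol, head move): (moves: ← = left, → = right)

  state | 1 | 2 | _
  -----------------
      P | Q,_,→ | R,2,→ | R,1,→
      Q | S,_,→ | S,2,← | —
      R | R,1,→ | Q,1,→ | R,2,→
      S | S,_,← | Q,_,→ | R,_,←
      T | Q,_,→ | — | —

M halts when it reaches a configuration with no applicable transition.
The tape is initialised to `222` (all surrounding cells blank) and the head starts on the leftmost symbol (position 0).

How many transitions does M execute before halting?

state=P head=0 tape=[2]22   (P,2)→(R,2,→)
state=R head=1 tape=2[2]2   (R,2)→(Q,1,→)
state=Q head=2 tape=21[2]   (Q,2)→(S,2,←)
state=S head=1 tape=2[1]2   (S,1)→(S,_,←)
state=S head=0 tape=[2]_2   (S,2)→(Q,_,→)
state=Q head=1 tape=_[_]2
M halts after 5 transitions.

5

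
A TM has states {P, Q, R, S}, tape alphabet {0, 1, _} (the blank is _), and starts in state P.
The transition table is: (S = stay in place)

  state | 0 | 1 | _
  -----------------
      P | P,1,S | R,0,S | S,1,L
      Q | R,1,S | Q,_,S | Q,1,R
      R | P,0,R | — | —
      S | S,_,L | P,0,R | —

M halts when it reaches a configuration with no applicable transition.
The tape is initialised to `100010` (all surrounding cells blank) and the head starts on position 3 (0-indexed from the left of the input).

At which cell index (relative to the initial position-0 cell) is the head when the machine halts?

-1

state=P head=3 tape=_100[0]10_   (P,0)→(P,1,S)
state=P head=3 tape=_100[1]10_   (P,1)→(R,0,S)
state=R head=3 tape=_100[0]10_   (R,0)→(P,0,R)
state=P head=4 tape=_1000[1]0_   (P,1)→(R,0,S)
state=R head=4 tape=_1000[0]0_   (R,0)→(P,0,R)
state=P head=5 tape=_10000[0]_   (P,0)→(P,1,S)
state=P head=5 tape=_10000[1]_   (P,1)→(R,0,S)
state=R head=5 tape=_10000[0]_   (R,0)→(P,0,R)
state=P head=6 tape=_100000[_]   (P,_)→(S,1,L)
state=S head=5 tape=_10000[0]1   (S,0)→(S,_,L)
state=S head=4 tape=_1000[0]_1   (S,0)→(S,_,L)
state=S head=3 tape=_100[0]__1   (S,0)→(S,_,L)
state=S head=2 tape=_10[0]___1   (S,0)→(S,_,L)
state=S head=1 tape=_1[0]____1   (S,0)→(S,_,L)
state=S head=0 tape=_[1]_____1   (S,1)→(P,0,R)
state=P head=1 tape=_0[_]____1   (P,_)→(S,1,L)
state=S head=0 tape=_[0]1____1   (S,0)→(S,_,L)
state=S head=-1 tape=[_]_1____1
At halt the head is at cell -1.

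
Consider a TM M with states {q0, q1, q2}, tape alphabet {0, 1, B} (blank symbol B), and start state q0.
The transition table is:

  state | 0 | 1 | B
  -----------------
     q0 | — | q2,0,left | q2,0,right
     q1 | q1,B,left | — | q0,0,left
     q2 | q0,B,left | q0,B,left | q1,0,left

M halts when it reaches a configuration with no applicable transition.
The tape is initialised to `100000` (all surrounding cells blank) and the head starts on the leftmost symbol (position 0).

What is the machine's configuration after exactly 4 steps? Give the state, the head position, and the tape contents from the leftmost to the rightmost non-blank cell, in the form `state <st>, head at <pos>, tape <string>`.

q0 | BBB[1]00000   read 1 → write 0, move left, go to q2
q2 | BB[B]000000   read B → write 0, move left, go to q1
q1 | B[B]0000000   read B → write 0, move left, go to q0
q0 | [B]00000000   read B → write 0, move right, go to q2
q2 | 0[0]0000000
After 4 steps: state q2, head at -2, tape 000000000.

state q2, head at -2, tape 000000000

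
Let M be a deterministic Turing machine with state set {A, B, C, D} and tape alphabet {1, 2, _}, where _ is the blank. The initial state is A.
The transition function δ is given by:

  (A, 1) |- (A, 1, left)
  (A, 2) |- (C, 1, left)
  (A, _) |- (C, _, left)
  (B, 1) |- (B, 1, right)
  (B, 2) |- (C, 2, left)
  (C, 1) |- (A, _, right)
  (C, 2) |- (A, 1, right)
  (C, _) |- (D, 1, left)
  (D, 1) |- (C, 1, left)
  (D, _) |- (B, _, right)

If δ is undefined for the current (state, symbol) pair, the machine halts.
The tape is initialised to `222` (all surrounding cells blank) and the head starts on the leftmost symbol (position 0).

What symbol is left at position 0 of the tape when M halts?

1

A | ___[2]22   read 2 → write 1, move left, go to C
C | __[_]122   read _ → write 1, move left, go to D
D | _[_]1122   read _ → write _, move right, go to B
B | __[1]122   read 1 → write 1, move right, go to B
B | __1[1]22   read 1 → write 1, move right, go to B
B | __11[2]2   read 2 → write 2, move left, go to C
C | __1[1]22   read 1 → write _, move right, go to A
A | __1_[2]2   read 2 → write 1, move left, go to C
C | __1[_]12   read _ → write 1, move left, go to D
D | __[1]112   read 1 → write 1, move left, go to C
C | _[_]1112   read _ → write 1, move left, go to D
D | [_]11112   read _ → write _, move right, go to B
B | _[1]1112   read 1 → write 1, move right, go to B
B | _1[1]112   read 1 → write 1, move right, go to B
B | _11[1]12   read 1 → write 1, move right, go to B
B | _111[1]2   read 1 → write 1, move right, go to B
B | _1111[2]   read 2 → write 2, move left, go to C
C | _111[1]2   read 1 → write _, move right, go to A
A | _111_[2]   read 2 → write 1, move left, go to C
C | _111[_]1   read _ → write 1, move left, go to D
D | _11[1]11   read 1 → write 1, move left, go to C
C | _1[1]111   read 1 → write _, move right, go to A
A | _1_[1]11   read 1 → write 1, move left, go to A
A | _1[_]111   read _ → write _, move left, go to C
C | _[1]_111   read 1 → write _, move right, go to A
A | __[_]111   read _ → write _, move left, go to C
C | _[_]_111   read _ → write 1, move left, go to D
D | [_]1_111   read _ → write _, move right, go to B
B | _[1]_111   read 1 → write 1, move right, go to B
B | _1[_]111
Cell 0 holds 1 when M halts.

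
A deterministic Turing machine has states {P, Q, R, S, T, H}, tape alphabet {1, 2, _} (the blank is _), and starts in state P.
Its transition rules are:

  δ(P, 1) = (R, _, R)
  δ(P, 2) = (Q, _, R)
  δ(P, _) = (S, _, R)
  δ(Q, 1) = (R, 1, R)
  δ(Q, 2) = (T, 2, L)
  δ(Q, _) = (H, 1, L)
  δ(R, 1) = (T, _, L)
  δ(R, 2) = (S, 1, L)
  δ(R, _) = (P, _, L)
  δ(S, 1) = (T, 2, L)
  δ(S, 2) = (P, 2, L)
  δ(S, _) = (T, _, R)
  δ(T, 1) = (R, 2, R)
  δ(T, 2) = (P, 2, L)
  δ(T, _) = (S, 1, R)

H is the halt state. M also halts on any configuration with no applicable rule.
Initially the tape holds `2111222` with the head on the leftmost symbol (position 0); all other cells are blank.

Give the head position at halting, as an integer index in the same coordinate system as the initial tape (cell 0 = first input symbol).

P | [2]111222   read 2 → write _, move R, go to Q
Q | _[1]11222   read 1 → write 1, move R, go to R
R | _1[1]1222   read 1 → write _, move L, go to T
T | _[1]_1222   read 1 → write 2, move R, go to R
R | _2[_]1222   read _ → write _, move L, go to P
P | _[2]_1222   read 2 → write _, move R, go to Q
Q | __[_]1222   read _ → write 1, move L, go to H
H | _[_]11222
At halt the head is at cell 1.

1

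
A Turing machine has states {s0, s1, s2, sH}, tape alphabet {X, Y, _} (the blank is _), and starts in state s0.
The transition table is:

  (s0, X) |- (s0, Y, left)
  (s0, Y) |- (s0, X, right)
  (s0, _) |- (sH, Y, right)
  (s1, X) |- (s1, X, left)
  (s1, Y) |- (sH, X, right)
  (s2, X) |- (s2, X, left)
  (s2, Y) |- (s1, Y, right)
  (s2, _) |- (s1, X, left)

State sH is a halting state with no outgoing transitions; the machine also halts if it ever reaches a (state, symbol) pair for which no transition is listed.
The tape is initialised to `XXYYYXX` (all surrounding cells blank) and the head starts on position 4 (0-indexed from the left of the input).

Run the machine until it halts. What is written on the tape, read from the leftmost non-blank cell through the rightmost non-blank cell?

XXXXXXXY

s0 | XXYY[Y]XX__   read Y → write X, move right, go to s0
s0 | XXYYX[X]X__   read X → write Y, move left, go to s0
s0 | XXYY[X]YX__   read X → write Y, move left, go to s0
s0 | XXY[Y]YYX__   read Y → write X, move right, go to s0
s0 | XXYX[Y]YX__   read Y → write X, move right, go to s0
s0 | XXYXX[Y]X__   read Y → write X, move right, go to s0
s0 | XXYXXX[X]__   read X → write Y, move left, go to s0
s0 | XXYXX[X]Y__   read X → write Y, move left, go to s0
s0 | XXYX[X]YY__   read X → write Y, move left, go to s0
s0 | XXY[X]YYY__   read X → write Y, move left, go to s0
s0 | XX[Y]YYYY__   read Y → write X, move right, go to s0
s0 | XXX[Y]YYY__   read Y → write X, move right, go to s0
s0 | XXXX[Y]YY__   read Y → write X, move right, go to s0
s0 | XXXXX[Y]Y__   read Y → write X, move right, go to s0
s0 | XXXXXX[Y]__   read Y → write X, move right, go to s0
s0 | XXXXXXX[_]_   read _ → write Y, move right, go to sH
sH | XXXXXXXY[_]
The non-blank tape span at halt is XXXXXXXY.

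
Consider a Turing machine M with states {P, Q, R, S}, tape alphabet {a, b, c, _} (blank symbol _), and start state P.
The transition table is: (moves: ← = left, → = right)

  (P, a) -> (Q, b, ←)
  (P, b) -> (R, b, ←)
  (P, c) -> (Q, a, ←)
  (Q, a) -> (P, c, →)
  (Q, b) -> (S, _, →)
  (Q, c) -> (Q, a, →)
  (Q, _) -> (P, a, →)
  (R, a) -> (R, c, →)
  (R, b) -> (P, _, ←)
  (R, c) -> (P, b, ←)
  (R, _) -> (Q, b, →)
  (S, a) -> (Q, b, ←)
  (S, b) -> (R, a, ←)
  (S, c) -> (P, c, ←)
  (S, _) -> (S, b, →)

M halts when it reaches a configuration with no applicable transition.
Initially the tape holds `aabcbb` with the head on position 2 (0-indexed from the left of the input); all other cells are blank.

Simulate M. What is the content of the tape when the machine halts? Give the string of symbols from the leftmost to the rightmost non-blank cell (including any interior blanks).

ab_cbb

state=P head=2 tape=aa[b]cbb   (P,b)→(R,b,←)
state=R head=1 tape=a[a]bcbb   (R,a)→(R,c,→)
state=R head=2 tape=ac[b]cbb   (R,b)→(P,_,←)
state=P head=1 tape=a[c]_cbb   (P,c)→(Q,a,←)
state=Q head=0 tape=[a]a_cbb   (Q,a)→(P,c,→)
state=P head=1 tape=c[a]_cbb   (P,a)→(Q,b,←)
state=Q head=0 tape=[c]b_cbb   (Q,c)→(Q,a,→)
state=Q head=1 tape=a[b]_cbb   (Q,b)→(S,_,→)
state=S head=2 tape=a_[_]cbb   (S,_)→(S,b,→)
state=S head=3 tape=a_b[c]bb   (S,c)→(P,c,←)
state=P head=2 tape=a_[b]cbb   (P,b)→(R,b,←)
state=R head=1 tape=a[_]bcbb   (R,_)→(Q,b,→)
state=Q head=2 tape=ab[b]cbb   (Q,b)→(S,_,→)
state=S head=3 tape=ab_[c]bb   (S,c)→(P,c,←)
state=P head=2 tape=ab[_]cbb
The non-blank tape span at halt is ab_cbb.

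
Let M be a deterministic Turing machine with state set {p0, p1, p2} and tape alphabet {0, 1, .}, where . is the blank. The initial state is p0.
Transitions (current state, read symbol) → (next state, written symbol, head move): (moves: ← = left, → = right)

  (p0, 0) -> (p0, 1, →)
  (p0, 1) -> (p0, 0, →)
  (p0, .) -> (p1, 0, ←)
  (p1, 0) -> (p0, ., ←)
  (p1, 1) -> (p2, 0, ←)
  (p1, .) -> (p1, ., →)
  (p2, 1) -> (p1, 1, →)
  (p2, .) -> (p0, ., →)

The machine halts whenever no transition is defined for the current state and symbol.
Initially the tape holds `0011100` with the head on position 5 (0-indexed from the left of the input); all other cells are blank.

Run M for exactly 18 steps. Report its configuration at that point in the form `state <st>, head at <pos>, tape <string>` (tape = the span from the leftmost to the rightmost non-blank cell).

p0 | 00111[0]0.   read 0 → write 1, move →, go to p0
p0 | 001111[0].   read 0 → write 1, move →, go to p0
p0 | 0011111[.]   read . → write 0, move ←, go to p1
p1 | 001111[1]0   read 1 → write 0, move ←, go to p2
p2 | 00111[1]00   read 1 → write 1, move →, go to p1
p1 | 001111[0]0   read 0 → write ., move ←, go to p0
p0 | 00111[1].0   read 1 → write 0, move →, go to p0
p0 | 001110[.]0   read . → write 0, move ←, go to p1
p1 | 00111[0]00   read 0 → write ., move ←, go to p0
p0 | 0011[1].00   read 1 → write 0, move →, go to p0
p0 | 00110[.]00   read . → write 0, move ←, go to p1
p1 | 0011[0]000   read 0 → write ., move ←, go to p0
p0 | 001[1].000   read 1 → write 0, move →, go to p0
p0 | 0010[.]000   read . → write 0, move ←, go to p1
p1 | 001[0]0000   read 0 → write ., move ←, go to p0
p0 | 00[1].0000   read 1 → write 0, move →, go to p0
p0 | 000[.]0000   read . → write 0, move ←, go to p1
p1 | 00[0]00000   read 0 → write ., move ←, go to p0
p0 | 0[0].00000
After 18 steps: state p0, head at 1, tape 00.00000.

state p0, head at 1, tape 00.00000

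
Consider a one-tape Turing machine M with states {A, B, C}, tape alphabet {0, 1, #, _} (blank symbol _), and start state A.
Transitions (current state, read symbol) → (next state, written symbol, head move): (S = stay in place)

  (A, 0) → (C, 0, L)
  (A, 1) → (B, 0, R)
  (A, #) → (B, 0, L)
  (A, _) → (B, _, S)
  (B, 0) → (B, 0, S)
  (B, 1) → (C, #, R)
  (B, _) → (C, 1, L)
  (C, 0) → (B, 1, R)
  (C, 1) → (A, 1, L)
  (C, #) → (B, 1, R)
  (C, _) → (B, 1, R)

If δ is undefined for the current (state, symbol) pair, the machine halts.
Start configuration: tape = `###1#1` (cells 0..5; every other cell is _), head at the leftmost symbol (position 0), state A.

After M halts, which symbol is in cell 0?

1

A | __[#]##1#1   read # → write 0, move L, go to B
B | _[_]0##1#1   read _ → write 1, move L, go to C
C | [_]10##1#1   read _ → write 1, move R, go to B
B | 1[1]0##1#1   read 1 → write #, move R, go to C
C | 1#[0]##1#1   read 0 → write 1, move R, go to B
B | 1#1[#]#1#1
Cell 0 holds 1 when M halts.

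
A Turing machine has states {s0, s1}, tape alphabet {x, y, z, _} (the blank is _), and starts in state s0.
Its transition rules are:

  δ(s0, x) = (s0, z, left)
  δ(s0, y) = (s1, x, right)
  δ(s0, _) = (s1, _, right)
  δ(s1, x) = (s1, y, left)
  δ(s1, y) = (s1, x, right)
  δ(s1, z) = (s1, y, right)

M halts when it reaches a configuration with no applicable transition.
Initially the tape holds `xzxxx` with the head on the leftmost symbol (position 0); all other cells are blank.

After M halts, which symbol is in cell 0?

s0 | _[x]zxxx   read x → write z, move left, go to s0
s0 | [_]zzxxx   read _ → write _, move right, go to s1
s1 | _[z]zxxx   read z → write y, move right, go to s1
s1 | _y[z]xxx   read z → write y, move right, go to s1
s1 | _yy[x]xx   read x → write y, move left, go to s1
s1 | _y[y]yxx   read y → write x, move right, go to s1
s1 | _yx[y]xx   read y → write x, move right, go to s1
s1 | _yxx[x]x   read x → write y, move left, go to s1
s1 | _yx[x]yx   read x → write y, move left, go to s1
s1 | _y[x]yyx   read x → write y, move left, go to s1
s1 | _[y]yyyx   read y → write x, move right, go to s1
s1 | _x[y]yyx   read y → write x, move right, go to s1
s1 | _xx[y]yx   read y → write x, move right, go to s1
s1 | _xxx[y]x   read y → write x, move right, go to s1
s1 | _xxxx[x]   read x → write y, move left, go to s1
s1 | _xxx[x]y   read x → write y, move left, go to s1
s1 | _xx[x]yy   read x → write y, move left, go to s1
s1 | _x[x]yyy   read x → write y, move left, go to s1
s1 | _[x]yyyy   read x → write y, move left, go to s1
s1 | [_]yyyyy
Cell 0 holds y when M halts.

y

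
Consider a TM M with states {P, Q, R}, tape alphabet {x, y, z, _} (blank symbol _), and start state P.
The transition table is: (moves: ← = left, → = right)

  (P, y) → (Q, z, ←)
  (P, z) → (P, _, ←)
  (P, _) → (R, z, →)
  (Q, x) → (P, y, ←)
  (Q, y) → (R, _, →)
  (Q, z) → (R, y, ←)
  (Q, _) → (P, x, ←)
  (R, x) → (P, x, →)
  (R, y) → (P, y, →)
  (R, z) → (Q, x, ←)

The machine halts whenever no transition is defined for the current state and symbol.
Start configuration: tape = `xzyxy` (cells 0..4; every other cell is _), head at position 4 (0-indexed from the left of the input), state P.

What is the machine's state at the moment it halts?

R

state=P head=4 tape=__xzyx[y]   (P,y)→(Q,z,←)
state=Q head=3 tape=__xzy[x]z   (Q,x)→(P,y,←)
state=P head=2 tape=__xz[y]yz   (P,y)→(Q,z,←)
state=Q head=1 tape=__x[z]zyz   (Q,z)→(R,y,←)
state=R head=0 tape=__[x]yzyz   (R,x)→(P,x,→)
state=P head=1 tape=__x[y]zyz   (P,y)→(Q,z,←)
state=Q head=0 tape=__[x]zzyz   (Q,x)→(P,y,←)
state=P head=-1 tape=_[_]yzzyz   (P,_)→(R,z,→)
state=R head=0 tape=_z[y]zzyz   (R,y)→(P,y,→)
state=P head=1 tape=_zy[z]zyz   (P,z)→(P,_,←)
state=P head=0 tape=_z[y]_zyz   (P,y)→(Q,z,←)
state=Q head=-1 tape=_[z]z_zyz   (Q,z)→(R,y,←)
state=R head=-2 tape=[_]yz_zyz
No transition is defined for (R, _); M halts in state R.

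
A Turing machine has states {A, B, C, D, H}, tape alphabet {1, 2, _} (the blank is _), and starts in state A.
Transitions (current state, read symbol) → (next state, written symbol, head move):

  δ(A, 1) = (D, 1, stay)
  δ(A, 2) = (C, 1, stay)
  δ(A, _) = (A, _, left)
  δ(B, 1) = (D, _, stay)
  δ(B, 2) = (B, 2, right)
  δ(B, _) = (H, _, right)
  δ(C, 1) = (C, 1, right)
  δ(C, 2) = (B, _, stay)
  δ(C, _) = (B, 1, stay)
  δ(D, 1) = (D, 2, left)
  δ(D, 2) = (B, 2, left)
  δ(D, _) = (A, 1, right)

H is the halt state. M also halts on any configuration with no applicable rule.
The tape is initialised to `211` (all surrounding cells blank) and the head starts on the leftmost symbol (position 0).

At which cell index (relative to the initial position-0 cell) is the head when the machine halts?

2

state=A head=0 tape=_[2]11__   (A,2)→(C,1,stay)
state=C head=0 tape=_[1]11__   (C,1)→(C,1,right)
state=C head=1 tape=_1[1]1__   (C,1)→(C,1,right)
state=C head=2 tape=_11[1]__   (C,1)→(C,1,right)
state=C head=3 tape=_111[_]_   (C,_)→(B,1,stay)
state=B head=3 tape=_111[1]_   (B,1)→(D,_,stay)
state=D head=3 tape=_111[_]_   (D,_)→(A,1,right)
state=A head=4 tape=_1111[_]   (A,_)→(A,_,left)
state=A head=3 tape=_111[1]_   (A,1)→(D,1,stay)
state=D head=3 tape=_111[1]_   (D,1)→(D,2,left)
state=D head=2 tape=_11[1]2_   (D,1)→(D,2,left)
state=D head=1 tape=_1[1]22_   (D,1)→(D,2,left)
state=D head=0 tape=_[1]222_   (D,1)→(D,2,left)
state=D head=-1 tape=[_]2222_   (D,_)→(A,1,right)
state=A head=0 tape=1[2]222_   (A,2)→(C,1,stay)
state=C head=0 tape=1[1]222_   (C,1)→(C,1,right)
state=C head=1 tape=11[2]22_   (C,2)→(B,_,stay)
state=B head=1 tape=11[_]22_   (B,_)→(H,_,right)
state=H head=2 tape=11_[2]2_
At halt the head is at cell 2.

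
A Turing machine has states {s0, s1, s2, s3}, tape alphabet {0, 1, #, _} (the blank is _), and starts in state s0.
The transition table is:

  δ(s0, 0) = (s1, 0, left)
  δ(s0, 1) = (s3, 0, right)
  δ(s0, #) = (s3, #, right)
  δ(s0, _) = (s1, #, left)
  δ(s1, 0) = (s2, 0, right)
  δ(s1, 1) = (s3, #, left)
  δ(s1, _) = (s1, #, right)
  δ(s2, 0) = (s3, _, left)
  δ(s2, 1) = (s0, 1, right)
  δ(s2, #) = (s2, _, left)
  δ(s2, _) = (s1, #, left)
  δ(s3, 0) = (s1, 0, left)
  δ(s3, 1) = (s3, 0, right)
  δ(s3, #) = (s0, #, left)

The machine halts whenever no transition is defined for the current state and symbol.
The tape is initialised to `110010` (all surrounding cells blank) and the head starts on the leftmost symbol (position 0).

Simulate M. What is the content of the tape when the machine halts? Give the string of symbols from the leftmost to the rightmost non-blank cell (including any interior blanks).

state=s0 head=0 tape=___[1]10010   (s0,1)→(s3,0,right)
state=s3 head=1 tape=___0[1]0010   (s3,1)→(s3,0,right)
state=s3 head=2 tape=___00[0]010   (s3,0)→(s1,0,left)
state=s1 head=1 tape=___0[0]0010   (s1,0)→(s2,0,right)
state=s2 head=2 tape=___00[0]010   (s2,0)→(s3,_,left)
state=s3 head=1 tape=___0[0]_010   (s3,0)→(s1,0,left)
state=s1 head=0 tape=___[0]0_010   (s1,0)→(s2,0,right)
state=s2 head=1 tape=___0[0]_010   (s2,0)→(s3,_,left)
state=s3 head=0 tape=___[0]__010   (s3,0)→(s1,0,left)
state=s1 head=-1 tape=__[_]0__010   (s1,_)→(s1,#,right)
state=s1 head=0 tape=__#[0]__010   (s1,0)→(s2,0,right)
state=s2 head=1 tape=__#0[_]_010   (s2,_)→(s1,#,left)
state=s1 head=0 tape=__#[0]#_010   (s1,0)→(s2,0,right)
state=s2 head=1 tape=__#0[#]_010   (s2,#)→(s2,_,left)
state=s2 head=0 tape=__#[0]__010   (s2,0)→(s3,_,left)
state=s3 head=-1 tape=__[#]___010   (s3,#)→(s0,#,left)
state=s0 head=-2 tape=_[_]#___010   (s0,_)→(s1,#,left)
state=s1 head=-3 tape=[_]##___010   (s1,_)→(s1,#,right)
state=s1 head=-2 tape=#[#]#___010
The non-blank tape span at halt is ###___010.

###___010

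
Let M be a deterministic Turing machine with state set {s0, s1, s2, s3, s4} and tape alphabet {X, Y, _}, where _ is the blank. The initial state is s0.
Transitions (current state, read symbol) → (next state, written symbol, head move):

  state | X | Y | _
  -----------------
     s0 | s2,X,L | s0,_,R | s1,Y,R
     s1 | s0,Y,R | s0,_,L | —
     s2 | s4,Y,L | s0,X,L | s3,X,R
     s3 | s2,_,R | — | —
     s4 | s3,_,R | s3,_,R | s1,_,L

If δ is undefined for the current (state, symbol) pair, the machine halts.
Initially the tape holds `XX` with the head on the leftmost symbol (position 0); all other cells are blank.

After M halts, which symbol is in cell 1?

Y

state=s0 head=0 tape=_[X]X_   (s0,X)→(s2,X,L)
state=s2 head=-1 tape=[_]XX_   (s2,_)→(s3,X,R)
state=s3 head=0 tape=X[X]X_   (s3,X)→(s2,_,R)
state=s2 head=1 tape=X_[X]_   (s2,X)→(s4,Y,L)
state=s4 head=0 tape=X[_]Y_   (s4,_)→(s1,_,L)
state=s1 head=-1 tape=[X]_Y_   (s1,X)→(s0,Y,R)
state=s0 head=0 tape=Y[_]Y_   (s0,_)→(s1,Y,R)
state=s1 head=1 tape=YY[Y]_   (s1,Y)→(s0,_,L)
state=s0 head=0 tape=Y[Y]__   (s0,Y)→(s0,_,R)
state=s0 head=1 tape=Y_[_]_   (s0,_)→(s1,Y,R)
state=s1 head=2 tape=Y_Y[_]
Cell 1 holds Y when M halts.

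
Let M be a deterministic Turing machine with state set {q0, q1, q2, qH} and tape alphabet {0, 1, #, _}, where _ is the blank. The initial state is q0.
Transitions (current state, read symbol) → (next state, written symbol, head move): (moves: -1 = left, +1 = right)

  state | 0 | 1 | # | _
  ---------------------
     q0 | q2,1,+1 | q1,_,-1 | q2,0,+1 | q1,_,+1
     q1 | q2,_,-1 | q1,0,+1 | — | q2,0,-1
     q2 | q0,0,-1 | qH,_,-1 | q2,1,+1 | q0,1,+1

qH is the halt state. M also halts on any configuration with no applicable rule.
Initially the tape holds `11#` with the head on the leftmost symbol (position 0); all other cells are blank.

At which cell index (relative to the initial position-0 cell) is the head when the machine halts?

2

state=q0 head=0 tape=___[1]1#   (q0,1)→(q1,_,-1)
state=q1 head=-1 tape=__[_]_1#   (q1,_)→(q2,0,-1)
state=q2 head=-2 tape=_[_]0_1#   (q2,_)→(q0,1,+1)
state=q0 head=-1 tape=_1[0]_1#   (q0,0)→(q2,1,+1)
state=q2 head=0 tape=_11[_]1#   (q2,_)→(q0,1,+1)
state=q0 head=1 tape=_111[1]#   (q0,1)→(q1,_,-1)
state=q1 head=0 tape=_11[1]_#   (q1,1)→(q1,0,+1)
state=q1 head=1 tape=_110[_]#   (q1,_)→(q2,0,-1)
state=q2 head=0 tape=_11[0]0#   (q2,0)→(q0,0,-1)
state=q0 head=-1 tape=_1[1]00#   (q0,1)→(q1,_,-1)
state=q1 head=-2 tape=_[1]_00#   (q1,1)→(q1,0,+1)
state=q1 head=-1 tape=_0[_]00#   (q1,_)→(q2,0,-1)
state=q2 head=-2 tape=_[0]000#   (q2,0)→(q0,0,-1)
state=q0 head=-3 tape=[_]0000#   (q0,_)→(q1,_,+1)
state=q1 head=-2 tape=_[0]000#   (q1,0)→(q2,_,-1)
state=q2 head=-3 tape=[_]_000#   (q2,_)→(q0,1,+1)
state=q0 head=-2 tape=1[_]000#   (q0,_)→(q1,_,+1)
state=q1 head=-1 tape=1_[0]00#   (q1,0)→(q2,_,-1)
state=q2 head=-2 tape=1[_]_00#   (q2,_)→(q0,1,+1)
state=q0 head=-1 tape=11[_]00#   (q0,_)→(q1,_,+1)
state=q1 head=0 tape=11_[0]0#   (q1,0)→(q2,_,-1)
state=q2 head=-1 tape=11[_]_0#   (q2,_)→(q0,1,+1)
state=q0 head=0 tape=111[_]0#   (q0,_)→(q1,_,+1)
state=q1 head=1 tape=111_[0]#   (q1,0)→(q2,_,-1)
state=q2 head=0 tape=111[_]_#   (q2,_)→(q0,1,+1)
state=q0 head=1 tape=1111[_]#   (q0,_)→(q1,_,+1)
state=q1 head=2 tape=1111_[#]
At halt the head is at cell 2.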